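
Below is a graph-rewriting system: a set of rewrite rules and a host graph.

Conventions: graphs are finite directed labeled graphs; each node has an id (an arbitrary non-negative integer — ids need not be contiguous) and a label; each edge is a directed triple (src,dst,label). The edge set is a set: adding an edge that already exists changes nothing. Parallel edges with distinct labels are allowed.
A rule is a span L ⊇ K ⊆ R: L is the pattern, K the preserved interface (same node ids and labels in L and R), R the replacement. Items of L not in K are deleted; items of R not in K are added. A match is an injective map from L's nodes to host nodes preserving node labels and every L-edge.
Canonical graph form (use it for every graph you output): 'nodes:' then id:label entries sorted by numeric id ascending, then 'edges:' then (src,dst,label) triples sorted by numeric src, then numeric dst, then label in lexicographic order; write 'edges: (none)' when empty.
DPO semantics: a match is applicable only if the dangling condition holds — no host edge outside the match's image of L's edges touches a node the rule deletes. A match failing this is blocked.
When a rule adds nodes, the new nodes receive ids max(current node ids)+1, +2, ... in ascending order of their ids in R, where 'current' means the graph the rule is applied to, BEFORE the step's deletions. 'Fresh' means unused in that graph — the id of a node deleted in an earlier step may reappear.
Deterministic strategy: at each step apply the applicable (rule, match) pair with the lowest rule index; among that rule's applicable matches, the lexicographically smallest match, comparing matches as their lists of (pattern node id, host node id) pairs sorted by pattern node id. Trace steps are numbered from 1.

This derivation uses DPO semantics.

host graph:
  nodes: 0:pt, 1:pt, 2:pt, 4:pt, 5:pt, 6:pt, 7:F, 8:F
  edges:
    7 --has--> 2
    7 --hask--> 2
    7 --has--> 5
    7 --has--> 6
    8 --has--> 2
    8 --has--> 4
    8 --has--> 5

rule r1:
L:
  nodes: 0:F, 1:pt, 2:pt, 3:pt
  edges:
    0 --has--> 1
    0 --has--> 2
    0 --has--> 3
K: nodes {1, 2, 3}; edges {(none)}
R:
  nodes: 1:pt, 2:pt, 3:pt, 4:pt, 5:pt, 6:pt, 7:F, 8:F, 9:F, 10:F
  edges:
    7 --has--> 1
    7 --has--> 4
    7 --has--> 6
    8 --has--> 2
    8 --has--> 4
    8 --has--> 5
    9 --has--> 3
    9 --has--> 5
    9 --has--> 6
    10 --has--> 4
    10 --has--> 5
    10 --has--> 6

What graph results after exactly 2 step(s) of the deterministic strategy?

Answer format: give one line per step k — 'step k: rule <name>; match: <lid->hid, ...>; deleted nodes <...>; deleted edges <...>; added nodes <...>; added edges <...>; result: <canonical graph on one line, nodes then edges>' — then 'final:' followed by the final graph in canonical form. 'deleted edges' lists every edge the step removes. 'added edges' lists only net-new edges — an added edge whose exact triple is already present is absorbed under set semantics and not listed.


step 1: rule r1; match: 0->8, 1->2, 2->4, 3->5; deleted nodes 8; deleted edges (8,2,has); (8,4,has); (8,5,has); added nodes 9, 10, 11, 12, 13, 14, 15; added edges (12,2,has); (12,9,has); (12,11,has); (13,4,has); (13,9,has); (13,10,has); (14,5,has); (14,10,has); (14,11,has); (15,9,has); (15,10,has); (15,11,has); result: nodes: 0:pt, 1:pt, 2:pt, 4:pt, 5:pt, 6:pt, 7:F, 9:pt, 10:pt, 11:pt, 12:F, 13:F, 14:F, 15:F edges: (7,2,has); (7,2,hask); (7,5,has); (7,6,has); (12,2,has); (12,9,has); (12,11,has); (13,4,has); (13,9,has); (13,10,has); (14,5,has); (14,10,has); (14,11,has); (15,9,has); (15,10,has); (15,11,has)
step 2: rule r1; match: 0->12, 1->2, 2->9, 3->11; deleted nodes 12; deleted edges (12,2,has); (12,9,has); (12,11,has); added nodes 16, 17, 18, 19, 20, 21, 22; added edges (19,2,has); (19,16,has); (19,18,has); (20,9,has); (20,16,has); (20,17,has); (21,11,has); (21,17,has); (21,18,has); (22,16,has); (22,17,has); (22,18,has); result: nodes: 0:pt, 1:pt, 2:pt, 4:pt, 5:pt, 6:pt, 7:F, 9:pt, 10:pt, 11:pt, 13:F, 14:F, 15:F, 16:pt, 17:pt, 18:pt, 19:F, 20:F, 21:F, 22:F edges: (7,2,has); (7,2,hask); (7,5,has); (7,6,has); (13,4,has); (13,9,has); (13,10,has); (14,5,has); (14,10,has); (14,11,has); (15,9,has); (15,10,has); (15,11,has); (19,2,has); (19,16,has); (19,18,has); (20,9,has); (20,16,has); (20,17,has); (21,11,has); (21,17,has); (21,18,has); (22,16,has); (22,17,has); (22,18,has)
final:
nodes: 0:pt, 1:pt, 2:pt, 4:pt, 5:pt, 6:pt, 7:F, 9:pt, 10:pt, 11:pt, 13:F, 14:F, 15:F, 16:pt, 17:pt, 18:pt, 19:F, 20:F, 21:F, 22:F
edges: (7,2,has); (7,2,hask); (7,5,has); (7,6,has); (13,4,has); (13,9,has); (13,10,has); (14,5,has); (14,10,has); (14,11,has); (15,9,has); (15,10,has); (15,11,has); (19,2,has); (19,16,has); (19,18,has); (20,9,has); (20,16,has); (20,17,has); (21,11,has); (21,17,has); (21,18,has); (22,16,has); (22,17,has); (22,18,has)


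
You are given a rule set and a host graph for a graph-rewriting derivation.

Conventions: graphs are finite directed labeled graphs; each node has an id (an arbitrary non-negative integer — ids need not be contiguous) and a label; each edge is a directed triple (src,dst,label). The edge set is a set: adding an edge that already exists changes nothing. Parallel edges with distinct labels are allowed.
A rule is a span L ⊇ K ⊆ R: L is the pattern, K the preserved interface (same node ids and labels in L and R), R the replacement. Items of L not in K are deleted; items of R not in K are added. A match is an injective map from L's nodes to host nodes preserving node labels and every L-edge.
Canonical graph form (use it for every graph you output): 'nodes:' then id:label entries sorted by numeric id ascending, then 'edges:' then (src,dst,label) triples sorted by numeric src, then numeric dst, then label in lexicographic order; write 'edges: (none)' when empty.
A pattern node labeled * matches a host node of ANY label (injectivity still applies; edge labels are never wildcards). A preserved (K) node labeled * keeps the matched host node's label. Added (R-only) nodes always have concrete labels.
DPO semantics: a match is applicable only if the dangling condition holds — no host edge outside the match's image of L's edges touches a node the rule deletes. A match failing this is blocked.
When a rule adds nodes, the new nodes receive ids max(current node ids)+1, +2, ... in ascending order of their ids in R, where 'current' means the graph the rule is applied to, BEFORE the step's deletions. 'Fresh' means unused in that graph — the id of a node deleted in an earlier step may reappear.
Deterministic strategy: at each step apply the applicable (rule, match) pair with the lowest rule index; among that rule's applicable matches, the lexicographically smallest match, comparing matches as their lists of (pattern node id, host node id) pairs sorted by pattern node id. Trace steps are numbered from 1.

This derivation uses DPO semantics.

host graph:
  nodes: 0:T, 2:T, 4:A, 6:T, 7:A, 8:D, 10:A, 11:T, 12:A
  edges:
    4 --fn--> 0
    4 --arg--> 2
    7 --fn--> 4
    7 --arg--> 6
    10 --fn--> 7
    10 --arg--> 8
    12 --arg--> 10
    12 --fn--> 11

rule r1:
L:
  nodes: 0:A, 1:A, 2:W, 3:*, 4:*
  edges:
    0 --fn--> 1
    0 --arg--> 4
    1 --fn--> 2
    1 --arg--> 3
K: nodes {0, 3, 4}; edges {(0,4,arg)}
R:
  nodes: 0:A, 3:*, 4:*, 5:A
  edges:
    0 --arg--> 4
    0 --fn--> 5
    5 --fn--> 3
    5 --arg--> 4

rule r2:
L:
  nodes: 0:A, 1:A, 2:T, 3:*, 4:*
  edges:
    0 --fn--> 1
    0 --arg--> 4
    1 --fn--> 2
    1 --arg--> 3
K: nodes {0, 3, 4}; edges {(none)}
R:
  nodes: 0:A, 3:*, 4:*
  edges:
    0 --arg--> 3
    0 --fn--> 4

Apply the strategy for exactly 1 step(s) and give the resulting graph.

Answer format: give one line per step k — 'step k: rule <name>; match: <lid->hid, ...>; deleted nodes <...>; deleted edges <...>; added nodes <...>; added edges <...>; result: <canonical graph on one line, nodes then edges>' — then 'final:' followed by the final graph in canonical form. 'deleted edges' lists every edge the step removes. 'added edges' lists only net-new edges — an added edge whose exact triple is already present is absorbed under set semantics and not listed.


step 1: rule r2; match: 0->7, 1->4, 2->0, 3->2, 4->6; deleted nodes 0, 4; deleted edges (4,0,fn); (4,2,arg); (7,4,fn); (7,6,arg); added nodes (none); added edges (7,2,arg); (7,6,fn); result: nodes: 2:T, 6:T, 7:A, 8:D, 10:A, 11:T, 12:A edges: (7,2,arg); (7,6,fn); (10,7,fn); (10,8,arg); (12,10,arg); (12,11,fn)
final:
nodes: 2:T, 6:T, 7:A, 8:D, 10:A, 11:T, 12:A
edges: (7,2,arg); (7,6,fn); (10,7,fn); (10,8,arg); (12,10,arg); (12,11,fn)


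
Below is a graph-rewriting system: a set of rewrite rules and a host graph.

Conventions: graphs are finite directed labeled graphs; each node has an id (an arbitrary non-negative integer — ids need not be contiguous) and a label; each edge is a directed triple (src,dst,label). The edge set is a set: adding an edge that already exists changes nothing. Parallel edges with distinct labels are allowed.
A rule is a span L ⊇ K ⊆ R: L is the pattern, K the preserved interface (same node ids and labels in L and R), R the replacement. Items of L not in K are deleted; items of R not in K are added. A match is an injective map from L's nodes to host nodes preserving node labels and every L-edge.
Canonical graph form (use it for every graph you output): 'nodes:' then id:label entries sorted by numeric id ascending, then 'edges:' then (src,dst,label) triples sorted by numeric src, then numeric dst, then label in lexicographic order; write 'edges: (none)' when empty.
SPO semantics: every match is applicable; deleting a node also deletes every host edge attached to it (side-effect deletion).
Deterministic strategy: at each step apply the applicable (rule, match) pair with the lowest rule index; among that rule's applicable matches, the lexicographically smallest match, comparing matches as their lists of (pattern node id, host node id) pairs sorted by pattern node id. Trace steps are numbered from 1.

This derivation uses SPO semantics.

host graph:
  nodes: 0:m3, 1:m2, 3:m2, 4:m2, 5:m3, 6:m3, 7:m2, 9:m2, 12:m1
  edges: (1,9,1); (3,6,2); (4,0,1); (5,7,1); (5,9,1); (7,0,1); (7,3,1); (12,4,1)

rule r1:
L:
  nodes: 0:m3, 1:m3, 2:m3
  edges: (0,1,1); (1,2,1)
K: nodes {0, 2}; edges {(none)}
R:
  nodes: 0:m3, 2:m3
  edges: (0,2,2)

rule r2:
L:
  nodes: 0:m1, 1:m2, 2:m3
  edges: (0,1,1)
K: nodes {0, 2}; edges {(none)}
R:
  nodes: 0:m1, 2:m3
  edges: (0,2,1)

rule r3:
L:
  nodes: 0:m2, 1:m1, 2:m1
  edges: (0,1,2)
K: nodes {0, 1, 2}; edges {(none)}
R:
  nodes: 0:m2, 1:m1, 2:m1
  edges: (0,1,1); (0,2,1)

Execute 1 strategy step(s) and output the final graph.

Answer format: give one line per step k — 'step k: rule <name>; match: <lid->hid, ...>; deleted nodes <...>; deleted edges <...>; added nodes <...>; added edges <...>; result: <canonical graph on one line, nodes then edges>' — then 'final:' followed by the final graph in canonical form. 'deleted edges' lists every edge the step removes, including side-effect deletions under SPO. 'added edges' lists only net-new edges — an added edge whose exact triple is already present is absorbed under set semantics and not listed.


step 1: rule r2; match: 0->12, 1->4, 2->0; deleted nodes 4; deleted edges (4,0,1); (12,4,1); added nodes (none); added edges (12,0,1); result: nodes: 0:m3, 1:m2, 3:m2, 5:m3, 6:m3, 7:m2, 9:m2, 12:m1 edges: (1,9,1); (3,6,2); (5,7,1); (5,9,1); (7,0,1); (7,3,1); (12,0,1)
final:
nodes: 0:m3, 1:m2, 3:m2, 5:m3, 6:m3, 7:m2, 9:m2, 12:m1
edges: (1,9,1); (3,6,2); (5,7,1); (5,9,1); (7,0,1); (7,3,1); (12,0,1)


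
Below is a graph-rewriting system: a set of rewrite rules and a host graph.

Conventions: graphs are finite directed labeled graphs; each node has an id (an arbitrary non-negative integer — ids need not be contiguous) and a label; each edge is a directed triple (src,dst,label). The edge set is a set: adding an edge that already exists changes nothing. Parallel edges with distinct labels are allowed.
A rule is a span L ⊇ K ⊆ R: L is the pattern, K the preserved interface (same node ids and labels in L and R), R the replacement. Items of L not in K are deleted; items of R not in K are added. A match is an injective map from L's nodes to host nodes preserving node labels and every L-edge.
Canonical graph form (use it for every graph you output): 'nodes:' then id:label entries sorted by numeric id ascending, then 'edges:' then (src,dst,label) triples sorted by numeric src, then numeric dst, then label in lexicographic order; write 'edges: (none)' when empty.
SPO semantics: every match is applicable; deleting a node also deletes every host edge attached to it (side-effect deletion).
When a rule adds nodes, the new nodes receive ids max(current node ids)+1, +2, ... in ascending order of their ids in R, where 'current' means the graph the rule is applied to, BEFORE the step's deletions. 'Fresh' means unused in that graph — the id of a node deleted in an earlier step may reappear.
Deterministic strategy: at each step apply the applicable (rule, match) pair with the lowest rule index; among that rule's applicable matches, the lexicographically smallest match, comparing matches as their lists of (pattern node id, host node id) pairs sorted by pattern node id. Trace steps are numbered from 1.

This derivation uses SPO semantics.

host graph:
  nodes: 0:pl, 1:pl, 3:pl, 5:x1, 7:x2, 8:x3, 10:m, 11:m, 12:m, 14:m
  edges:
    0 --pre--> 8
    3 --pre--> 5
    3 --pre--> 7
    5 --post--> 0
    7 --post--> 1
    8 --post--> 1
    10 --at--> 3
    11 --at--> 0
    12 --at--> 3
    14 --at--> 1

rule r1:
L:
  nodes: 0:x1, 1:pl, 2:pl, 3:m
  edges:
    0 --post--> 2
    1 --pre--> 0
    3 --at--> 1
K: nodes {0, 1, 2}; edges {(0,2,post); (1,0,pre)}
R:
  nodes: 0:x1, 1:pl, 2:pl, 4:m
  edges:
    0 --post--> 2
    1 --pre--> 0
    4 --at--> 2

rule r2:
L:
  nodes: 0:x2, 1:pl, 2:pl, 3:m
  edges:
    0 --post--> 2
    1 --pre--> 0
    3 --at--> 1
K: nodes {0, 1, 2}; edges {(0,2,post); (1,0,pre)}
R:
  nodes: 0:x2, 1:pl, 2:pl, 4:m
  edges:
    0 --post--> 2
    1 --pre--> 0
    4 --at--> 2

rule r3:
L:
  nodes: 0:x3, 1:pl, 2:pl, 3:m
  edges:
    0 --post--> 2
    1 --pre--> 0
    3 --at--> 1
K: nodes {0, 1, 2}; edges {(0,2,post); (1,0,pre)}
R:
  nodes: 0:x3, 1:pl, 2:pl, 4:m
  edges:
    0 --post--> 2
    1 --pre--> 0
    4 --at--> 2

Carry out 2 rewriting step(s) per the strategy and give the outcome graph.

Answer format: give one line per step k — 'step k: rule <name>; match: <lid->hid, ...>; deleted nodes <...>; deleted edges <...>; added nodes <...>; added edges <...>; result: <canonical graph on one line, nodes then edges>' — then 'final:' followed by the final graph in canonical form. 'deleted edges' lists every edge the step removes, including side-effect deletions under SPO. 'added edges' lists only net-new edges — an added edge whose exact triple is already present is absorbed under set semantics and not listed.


step 1: rule r1; match: 0->5, 1->3, 2->0, 3->10; deleted nodes 10; deleted edges (10,3,at); added nodes 15; added edges (15,0,at); result: nodes: 0:pl, 1:pl, 3:pl, 5:x1, 7:x2, 8:x3, 11:m, 12:m, 14:m, 15:m edges: (0,8,pre); (3,5,pre); (3,7,pre); (5,0,post); (7,1,post); (8,1,post); (11,0,at); (12,3,at); (14,1,at); (15,0,at)
step 2: rule r1; match: 0->5, 1->3, 2->0, 3->12; deleted nodes 12; deleted edges (12,3,at); added nodes 16; added edges (16,0,at); result: nodes: 0:pl, 1:pl, 3:pl, 5:x1, 7:x2, 8:x3, 11:m, 14:m, 15:m, 16:m edges: (0,8,pre); (3,5,pre); (3,7,pre); (5,0,post); (7,1,post); (8,1,post); (11,0,at); (14,1,at); (15,0,at); (16,0,at)
final:
nodes: 0:pl, 1:pl, 3:pl, 5:x1, 7:x2, 8:x3, 11:m, 14:m, 15:m, 16:m
edges: (0,8,pre); (3,5,pre); (3,7,pre); (5,0,post); (7,1,post); (8,1,post); (11,0,at); (14,1,at); (15,0,at); (16,0,at)


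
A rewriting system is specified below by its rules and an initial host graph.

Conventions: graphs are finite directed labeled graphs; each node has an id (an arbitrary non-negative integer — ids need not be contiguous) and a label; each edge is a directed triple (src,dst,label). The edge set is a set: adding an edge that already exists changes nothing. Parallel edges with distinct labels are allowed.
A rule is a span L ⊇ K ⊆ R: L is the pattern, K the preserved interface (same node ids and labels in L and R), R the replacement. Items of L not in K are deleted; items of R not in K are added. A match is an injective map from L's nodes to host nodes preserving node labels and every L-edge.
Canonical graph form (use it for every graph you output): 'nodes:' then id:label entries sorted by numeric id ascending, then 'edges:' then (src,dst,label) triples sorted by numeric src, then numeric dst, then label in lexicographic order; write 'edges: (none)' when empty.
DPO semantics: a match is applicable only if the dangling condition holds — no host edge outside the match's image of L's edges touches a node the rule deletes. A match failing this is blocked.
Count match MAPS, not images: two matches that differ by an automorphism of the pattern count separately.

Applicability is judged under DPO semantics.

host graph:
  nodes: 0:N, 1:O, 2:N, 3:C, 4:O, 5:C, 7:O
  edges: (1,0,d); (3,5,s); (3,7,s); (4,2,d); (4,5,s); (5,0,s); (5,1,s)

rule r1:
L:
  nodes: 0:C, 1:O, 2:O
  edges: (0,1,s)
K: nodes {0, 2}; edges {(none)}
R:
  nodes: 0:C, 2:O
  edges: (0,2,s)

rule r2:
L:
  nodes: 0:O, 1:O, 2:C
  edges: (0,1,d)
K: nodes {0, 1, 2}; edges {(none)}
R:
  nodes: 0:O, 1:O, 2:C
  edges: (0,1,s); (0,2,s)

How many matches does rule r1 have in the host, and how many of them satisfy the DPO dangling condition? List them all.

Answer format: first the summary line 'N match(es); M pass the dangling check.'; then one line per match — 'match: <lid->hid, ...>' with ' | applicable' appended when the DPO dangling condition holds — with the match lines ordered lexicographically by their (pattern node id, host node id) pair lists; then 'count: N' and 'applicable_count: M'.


4 match(es); 2 pass the dangling check.
match: 0->3, 1->7, 2->1 | applicable
match: 0->3, 1->7, 2->4 | applicable
match: 0->5, 1->1, 2->4
match: 0->5, 1->1, 2->7
count: 4
applicable_count: 2


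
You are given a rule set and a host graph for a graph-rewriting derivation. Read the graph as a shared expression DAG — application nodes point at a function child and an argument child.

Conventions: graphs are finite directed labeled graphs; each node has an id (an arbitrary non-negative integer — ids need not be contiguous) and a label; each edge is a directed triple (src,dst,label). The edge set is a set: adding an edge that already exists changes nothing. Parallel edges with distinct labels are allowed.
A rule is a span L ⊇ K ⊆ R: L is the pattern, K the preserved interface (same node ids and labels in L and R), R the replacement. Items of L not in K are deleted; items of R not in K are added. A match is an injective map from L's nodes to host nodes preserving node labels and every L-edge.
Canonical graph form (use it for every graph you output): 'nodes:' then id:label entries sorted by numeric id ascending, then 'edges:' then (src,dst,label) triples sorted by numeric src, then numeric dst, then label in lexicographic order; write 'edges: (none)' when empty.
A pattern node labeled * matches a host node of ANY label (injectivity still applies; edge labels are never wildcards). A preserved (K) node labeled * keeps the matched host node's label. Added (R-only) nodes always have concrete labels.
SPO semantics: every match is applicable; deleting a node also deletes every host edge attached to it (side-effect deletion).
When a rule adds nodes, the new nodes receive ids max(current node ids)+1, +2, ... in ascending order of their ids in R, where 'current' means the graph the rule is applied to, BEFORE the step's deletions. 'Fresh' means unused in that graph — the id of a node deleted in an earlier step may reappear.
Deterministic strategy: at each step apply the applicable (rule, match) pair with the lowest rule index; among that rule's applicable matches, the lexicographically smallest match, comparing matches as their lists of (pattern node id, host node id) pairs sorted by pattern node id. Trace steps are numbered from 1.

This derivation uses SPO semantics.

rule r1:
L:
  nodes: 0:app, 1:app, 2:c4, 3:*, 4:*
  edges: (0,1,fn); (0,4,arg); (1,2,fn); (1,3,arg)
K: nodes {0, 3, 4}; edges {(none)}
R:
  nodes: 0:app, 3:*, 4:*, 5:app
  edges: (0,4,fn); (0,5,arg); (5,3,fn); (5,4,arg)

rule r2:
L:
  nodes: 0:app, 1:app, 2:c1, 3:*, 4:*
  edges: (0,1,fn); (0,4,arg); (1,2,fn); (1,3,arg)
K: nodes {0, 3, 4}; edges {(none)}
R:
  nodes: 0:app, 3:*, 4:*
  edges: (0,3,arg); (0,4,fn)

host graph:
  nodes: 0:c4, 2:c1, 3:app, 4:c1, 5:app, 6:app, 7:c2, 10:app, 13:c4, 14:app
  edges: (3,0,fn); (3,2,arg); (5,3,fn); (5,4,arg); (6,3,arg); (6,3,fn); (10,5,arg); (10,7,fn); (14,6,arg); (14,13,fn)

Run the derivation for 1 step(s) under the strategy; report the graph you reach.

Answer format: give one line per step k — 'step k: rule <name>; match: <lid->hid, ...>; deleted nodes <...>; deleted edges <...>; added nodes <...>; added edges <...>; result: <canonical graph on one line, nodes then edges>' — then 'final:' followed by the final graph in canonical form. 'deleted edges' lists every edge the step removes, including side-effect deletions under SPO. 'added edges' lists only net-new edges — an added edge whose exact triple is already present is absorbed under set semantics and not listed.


step 1: rule r1; match: 0->5, 1->3, 2->0, 3->2, 4->4; deleted nodes 0, 3; deleted edges (3,0,fn); (3,2,arg); (5,3,fn); (5,4,arg); (6,3,arg); (6,3,fn); added nodes 15; added edges (5,4,fn); (5,15,arg); (15,2,fn); (15,4,arg); result: nodes: 2:c1, 4:c1, 5:app, 6:app, 7:c2, 10:app, 13:c4, 14:app, 15:app edges: (5,4,fn); (5,15,arg); (10,5,arg); (10,7,fn); (14,6,arg); (14,13,fn); (15,2,fn); (15,4,arg)
final:
nodes: 2:c1, 4:c1, 5:app, 6:app, 7:c2, 10:app, 13:c4, 14:app, 15:app
edges: (5,4,fn); (5,15,arg); (10,5,arg); (10,7,fn); (14,6,arg); (14,13,fn); (15,2,fn); (15,4,arg)


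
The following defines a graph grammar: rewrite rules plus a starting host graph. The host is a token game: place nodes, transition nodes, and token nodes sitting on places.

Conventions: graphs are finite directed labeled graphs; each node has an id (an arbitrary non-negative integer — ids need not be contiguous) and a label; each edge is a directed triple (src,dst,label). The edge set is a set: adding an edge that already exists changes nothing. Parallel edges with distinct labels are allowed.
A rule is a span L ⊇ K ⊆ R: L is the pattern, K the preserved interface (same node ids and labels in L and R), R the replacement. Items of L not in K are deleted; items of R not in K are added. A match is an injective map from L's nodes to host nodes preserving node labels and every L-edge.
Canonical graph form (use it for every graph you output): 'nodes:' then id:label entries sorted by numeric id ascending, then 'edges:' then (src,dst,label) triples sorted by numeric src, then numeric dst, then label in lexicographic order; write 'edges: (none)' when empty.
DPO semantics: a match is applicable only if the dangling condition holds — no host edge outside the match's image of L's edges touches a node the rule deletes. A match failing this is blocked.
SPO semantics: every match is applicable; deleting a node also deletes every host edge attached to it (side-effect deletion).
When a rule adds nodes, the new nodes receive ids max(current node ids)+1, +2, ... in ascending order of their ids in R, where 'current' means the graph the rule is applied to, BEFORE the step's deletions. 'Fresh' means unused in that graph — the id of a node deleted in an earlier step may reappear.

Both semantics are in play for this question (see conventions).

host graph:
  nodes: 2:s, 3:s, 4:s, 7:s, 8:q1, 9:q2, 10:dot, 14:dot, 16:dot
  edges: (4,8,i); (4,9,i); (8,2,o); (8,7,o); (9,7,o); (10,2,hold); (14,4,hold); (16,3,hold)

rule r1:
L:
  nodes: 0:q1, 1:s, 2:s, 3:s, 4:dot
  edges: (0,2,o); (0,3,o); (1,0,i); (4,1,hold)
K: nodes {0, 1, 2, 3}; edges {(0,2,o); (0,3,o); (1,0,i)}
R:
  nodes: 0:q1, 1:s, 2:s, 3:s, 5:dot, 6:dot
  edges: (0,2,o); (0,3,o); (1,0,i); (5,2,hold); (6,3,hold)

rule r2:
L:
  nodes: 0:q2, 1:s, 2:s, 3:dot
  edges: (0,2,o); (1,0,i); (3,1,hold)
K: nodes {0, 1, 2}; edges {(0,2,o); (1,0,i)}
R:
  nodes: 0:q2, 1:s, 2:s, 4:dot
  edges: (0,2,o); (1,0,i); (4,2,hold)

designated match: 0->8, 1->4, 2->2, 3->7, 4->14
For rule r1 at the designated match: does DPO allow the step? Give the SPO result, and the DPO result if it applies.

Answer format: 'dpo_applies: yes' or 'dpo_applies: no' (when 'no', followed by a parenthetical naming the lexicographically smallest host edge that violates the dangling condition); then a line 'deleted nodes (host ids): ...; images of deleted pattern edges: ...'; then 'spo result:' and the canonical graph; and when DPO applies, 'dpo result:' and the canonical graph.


dpo_applies: yes
deleted nodes (host ids): 14; images of deleted pattern edges: (14,4,hold)
spo result:
nodes: 2:s, 3:s, 4:s, 7:s, 8:q1, 9:q2, 10:dot, 16:dot, 17:dot, 18:dot
edges: (4,8,i); (4,9,i); (8,2,o); (8,7,o); (9,7,o); (10,2,hold); (16,3,hold); (17,2,hold); (18,7,hold)
dpo result:
nodes: 2:s, 3:s, 4:s, 7:s, 8:q1, 9:q2, 10:dot, 16:dot, 17:dot, 18:dot
edges: (4,8,i); (4,9,i); (8,2,o); (8,7,o); (9,7,o); (10,2,hold); (16,3,hold); (17,2,hold); (18,7,hold)


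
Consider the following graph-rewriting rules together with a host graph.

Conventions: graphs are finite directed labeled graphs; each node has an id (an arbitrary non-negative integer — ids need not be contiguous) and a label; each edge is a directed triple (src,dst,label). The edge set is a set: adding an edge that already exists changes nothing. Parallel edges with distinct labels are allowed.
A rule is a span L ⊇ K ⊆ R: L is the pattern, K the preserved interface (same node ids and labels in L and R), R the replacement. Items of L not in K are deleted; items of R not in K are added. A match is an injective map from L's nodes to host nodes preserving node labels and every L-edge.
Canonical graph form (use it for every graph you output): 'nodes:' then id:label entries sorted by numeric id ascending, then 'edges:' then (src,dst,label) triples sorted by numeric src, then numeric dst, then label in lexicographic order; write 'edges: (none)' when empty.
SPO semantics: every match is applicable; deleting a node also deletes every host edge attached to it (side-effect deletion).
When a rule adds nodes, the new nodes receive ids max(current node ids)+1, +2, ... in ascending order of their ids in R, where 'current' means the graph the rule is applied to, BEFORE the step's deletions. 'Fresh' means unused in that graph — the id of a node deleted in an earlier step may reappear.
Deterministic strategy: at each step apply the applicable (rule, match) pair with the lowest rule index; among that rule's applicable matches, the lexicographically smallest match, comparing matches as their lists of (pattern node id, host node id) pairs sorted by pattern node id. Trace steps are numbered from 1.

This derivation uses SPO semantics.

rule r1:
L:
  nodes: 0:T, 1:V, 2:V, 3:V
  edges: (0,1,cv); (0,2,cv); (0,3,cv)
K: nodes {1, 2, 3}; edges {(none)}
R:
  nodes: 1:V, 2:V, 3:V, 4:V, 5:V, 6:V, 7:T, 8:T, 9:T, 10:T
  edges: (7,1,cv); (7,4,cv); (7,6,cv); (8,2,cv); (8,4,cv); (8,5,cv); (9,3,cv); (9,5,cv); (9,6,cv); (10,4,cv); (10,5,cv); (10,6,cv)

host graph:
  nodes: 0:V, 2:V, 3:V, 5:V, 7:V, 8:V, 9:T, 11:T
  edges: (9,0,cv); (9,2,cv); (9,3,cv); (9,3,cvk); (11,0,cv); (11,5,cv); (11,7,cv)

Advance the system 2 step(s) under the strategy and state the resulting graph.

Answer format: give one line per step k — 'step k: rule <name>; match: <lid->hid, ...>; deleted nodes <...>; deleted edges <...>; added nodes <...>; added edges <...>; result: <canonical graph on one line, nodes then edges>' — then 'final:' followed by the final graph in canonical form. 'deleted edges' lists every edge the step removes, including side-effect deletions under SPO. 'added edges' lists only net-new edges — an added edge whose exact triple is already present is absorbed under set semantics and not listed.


step 1: rule r1; match: 0->9, 1->0, 2->2, 3->3; deleted nodes 9; deleted edges (9,0,cv); (9,2,cv); (9,3,cv); (9,3,cvk); added nodes 12, 13, 14, 15, 16, 17, 18; added edges (15,0,cv); (15,12,cv); (15,14,cv); (16,2,cv); (16,12,cv); (16,13,cv); (17,3,cv); (17,13,cv); (17,14,cv); (18,12,cv); (18,13,cv); (18,14,cv); result: nodes: 0:V, 2:V, 3:V, 5:V, 7:V, 8:V, 11:T, 12:V, 13:V, 14:V, 15:T, 16:T, 17:T, 18:T edges: (11,0,cv); (11,5,cv); (11,7,cv); (15,0,cv); (15,12,cv); (15,14,cv); (16,2,cv); (16,12,cv); (16,13,cv); (17,3,cv); (17,13,cv); (17,14,cv); (18,12,cv); (18,13,cv); (18,14,cv)
step 2: rule r1; match: 0->11, 1->0, 2->5, 3->7; deleted nodes 11; deleted edges (11,0,cv); (11,5,cv); (11,7,cv); added nodes 19, 20, 21, 22, 23, 24, 25; added edges (22,0,cv); (22,19,cv); (22,21,cv); (23,5,cv); (23,19,cv); (23,20,cv); (24,7,cv); (24,20,cv); (24,21,cv); (25,19,cv); (25,20,cv); (25,21,cv); result: nodes: 0:V, 2:V, 3:V, 5:V, 7:V, 8:V, 12:V, 13:V, 14:V, 15:T, 16:T, 17:T, 18:T, 19:V, 20:V, 21:V, 22:T, 23:T, 24:T, 25:T edges: (15,0,cv); (15,12,cv); (15,14,cv); (16,2,cv); (16,12,cv); (16,13,cv); (17,3,cv); (17,13,cv); (17,14,cv); (18,12,cv); (18,13,cv); (18,14,cv); (22,0,cv); (22,19,cv); (22,21,cv); (23,5,cv); (23,19,cv); (23,20,cv); (24,7,cv); (24,20,cv); (24,21,cv); (25,19,cv); (25,20,cv); (25,21,cv)
final:
nodes: 0:V, 2:V, 3:V, 5:V, 7:V, 8:V, 12:V, 13:V, 14:V, 15:T, 16:T, 17:T, 18:T, 19:V, 20:V, 21:V, 22:T, 23:T, 24:T, 25:T
edges: (15,0,cv); (15,12,cv); (15,14,cv); (16,2,cv); (16,12,cv); (16,13,cv); (17,3,cv); (17,13,cv); (17,14,cv); (18,12,cv); (18,13,cv); (18,14,cv); (22,0,cv); (22,19,cv); (22,21,cv); (23,5,cv); (23,19,cv); (23,20,cv); (24,7,cv); (24,20,cv); (24,21,cv); (25,19,cv); (25,20,cv); (25,21,cv)


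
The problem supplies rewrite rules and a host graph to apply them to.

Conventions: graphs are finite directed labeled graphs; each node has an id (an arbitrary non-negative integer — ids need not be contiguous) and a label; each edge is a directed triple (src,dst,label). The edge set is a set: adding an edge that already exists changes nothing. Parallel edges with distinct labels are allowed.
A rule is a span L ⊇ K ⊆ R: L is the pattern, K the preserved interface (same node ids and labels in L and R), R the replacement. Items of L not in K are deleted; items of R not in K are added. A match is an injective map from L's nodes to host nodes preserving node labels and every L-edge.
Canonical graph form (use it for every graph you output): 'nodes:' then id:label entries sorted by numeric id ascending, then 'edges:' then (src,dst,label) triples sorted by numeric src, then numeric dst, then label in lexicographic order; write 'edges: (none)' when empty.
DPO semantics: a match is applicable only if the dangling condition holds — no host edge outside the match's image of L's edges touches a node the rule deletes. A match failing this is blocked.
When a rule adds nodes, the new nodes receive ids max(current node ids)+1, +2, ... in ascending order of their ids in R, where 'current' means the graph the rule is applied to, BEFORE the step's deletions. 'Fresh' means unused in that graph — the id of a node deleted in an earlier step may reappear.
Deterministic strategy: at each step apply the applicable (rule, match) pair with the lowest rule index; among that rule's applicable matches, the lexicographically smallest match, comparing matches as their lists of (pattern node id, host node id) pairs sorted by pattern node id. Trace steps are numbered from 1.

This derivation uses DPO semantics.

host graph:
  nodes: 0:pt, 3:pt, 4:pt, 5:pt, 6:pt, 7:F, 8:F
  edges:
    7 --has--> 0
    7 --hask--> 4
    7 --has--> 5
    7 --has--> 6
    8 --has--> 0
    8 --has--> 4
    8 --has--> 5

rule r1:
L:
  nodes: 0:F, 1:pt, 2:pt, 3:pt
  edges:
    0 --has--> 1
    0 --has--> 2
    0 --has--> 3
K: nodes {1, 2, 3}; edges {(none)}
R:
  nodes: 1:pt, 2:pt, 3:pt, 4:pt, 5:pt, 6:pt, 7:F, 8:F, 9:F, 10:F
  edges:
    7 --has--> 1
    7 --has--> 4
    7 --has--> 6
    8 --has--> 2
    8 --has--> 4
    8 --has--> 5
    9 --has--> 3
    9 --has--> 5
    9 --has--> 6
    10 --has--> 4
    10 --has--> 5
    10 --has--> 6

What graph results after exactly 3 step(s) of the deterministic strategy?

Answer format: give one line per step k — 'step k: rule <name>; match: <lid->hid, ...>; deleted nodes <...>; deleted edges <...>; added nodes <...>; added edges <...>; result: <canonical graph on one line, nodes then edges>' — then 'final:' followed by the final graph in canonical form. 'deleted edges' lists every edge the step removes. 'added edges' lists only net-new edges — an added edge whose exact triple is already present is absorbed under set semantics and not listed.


step 1: rule r1; match: 0->8, 1->0, 2->4, 3->5; deleted nodes 8; deleted edges (8,0,has); (8,4,has); (8,5,has); added nodes 9, 10, 11, 12, 13, 14, 15; added edges (12,0,has); (12,9,has); (12,11,has); (13,4,has); (13,9,has); (13,10,has); (14,5,has); (14,10,has); (14,11,has); (15,9,has); (15,10,has); (15,11,has); result: nodes: 0:pt, 3:pt, 4:pt, 5:pt, 6:pt, 7:F, 9:pt, 10:pt, 11:pt, 12:F, 13:F, 14:F, 15:F edges: (7,0,has); (7,4,hask); (7,5,has); (7,6,has); (12,0,has); (12,9,has); (12,11,has); (13,4,has); (13,9,has); (13,10,has); (14,5,has); (14,10,has); (14,11,has); (15,9,has); (15,10,has); (15,11,has)
step 2: rule r1; match: 0->12, 1->0, 2->9, 3->11; deleted nodes 12; deleted edges (12,0,has); (12,9,has); (12,11,has); added nodes 16, 17, 18, 19, 20, 21, 22; added edges (19,0,has); (19,16,has); (19,18,has); (20,9,has); (20,16,has); (20,17,has); (21,11,has); (21,17,has); (21,18,has); (22,16,has); (22,17,has); (22,18,has); result: nodes: 0:pt, 3:pt, 4:pt, 5:pt, 6:pt, 7:F, 9:pt, 10:pt, 11:pt, 13:F, 14:F, 15:F, 16:pt, 17:pt, 18:pt, 19:F, 20:F, 21:F, 22:F edges: (7,0,has); (7,4,hask); (7,5,has); (7,6,has); (13,4,has); (13,9,has); (13,10,has); (14,5,has); (14,10,has); (14,11,has); (15,9,has); (15,10,has); (15,11,has); (19,0,has); (19,16,has); (19,18,has); (20,9,has); (20,16,has); (20,17,has); (21,11,has); (21,17,has); (21,18,has); (22,16,has); (22,17,has); (22,18,has)
step 3: rule r1; match: 0->13, 1->4, 2->9, 3->10; deleted nodes 13; deleted edges (13,4,has); (13,9,has); (13,10,has); added nodes 23, 24, 25, 26, 27, 28, 29; added edges (26,4,has); (26,23,has); (26,25,has); (27,9,has); (27,23,has); (27,24,has); (28,10,has); (28,24,has); (28,25,has); (29,23,has); (29,24,has); (29,25,has); result: nodes: 0:pt, 3:pt, 4:pt, 5:pt, 6:pt, 7:F, 9:pt, 10:pt, 11:pt, 14:F, 15:F, 16:pt, 17:pt, 18:pt, 19:F, 20:F, 21:F, 22:F, 23:pt, 24:pt, 25:pt, 26:F, 27:F, 28:F, 29:F edges: (7,0,has); (7,4,hask); (7,5,has); (7,6,has); (14,5,has); (14,10,has); (14,11,has); (15,9,has); (15,10,has); (15,11,has); (19,0,has); (19,16,has); (19,18,has); (20,9,has); (20,16,has); (20,17,has); (21,11,has); (21,17,has); (21,18,has); (22,16,has); (22,17,has); (22,18,has); (26,4,has); (26,23,has); (26,25,has); (27,9,has); (27,23,has); (27,24,has); (28,10,has); (28,24,has); (28,25,has); (29,23,has); (29,24,has); (29,25,has)
final:
nodes: 0:pt, 3:pt, 4:pt, 5:pt, 6:pt, 7:F, 9:pt, 10:pt, 11:pt, 14:F, 15:F, 16:pt, 17:pt, 18:pt, 19:F, 20:F, 21:F, 22:F, 23:pt, 24:pt, 25:pt, 26:F, 27:F, 28:F, 29:F
edges: (7,0,has); (7,4,hask); (7,5,has); (7,6,has); (14,5,has); (14,10,has); (14,11,has); (15,9,has); (15,10,has); (15,11,has); (19,0,has); (19,16,has); (19,18,has); (20,9,has); (20,16,has); (20,17,has); (21,11,has); (21,17,has); (21,18,has); (22,16,has); (22,17,has); (22,18,has); (26,4,has); (26,23,has); (26,25,has); (27,9,has); (27,23,has); (27,24,has); (28,10,has); (28,24,has); (28,25,has); (29,23,has); (29,24,has); (29,25,has)


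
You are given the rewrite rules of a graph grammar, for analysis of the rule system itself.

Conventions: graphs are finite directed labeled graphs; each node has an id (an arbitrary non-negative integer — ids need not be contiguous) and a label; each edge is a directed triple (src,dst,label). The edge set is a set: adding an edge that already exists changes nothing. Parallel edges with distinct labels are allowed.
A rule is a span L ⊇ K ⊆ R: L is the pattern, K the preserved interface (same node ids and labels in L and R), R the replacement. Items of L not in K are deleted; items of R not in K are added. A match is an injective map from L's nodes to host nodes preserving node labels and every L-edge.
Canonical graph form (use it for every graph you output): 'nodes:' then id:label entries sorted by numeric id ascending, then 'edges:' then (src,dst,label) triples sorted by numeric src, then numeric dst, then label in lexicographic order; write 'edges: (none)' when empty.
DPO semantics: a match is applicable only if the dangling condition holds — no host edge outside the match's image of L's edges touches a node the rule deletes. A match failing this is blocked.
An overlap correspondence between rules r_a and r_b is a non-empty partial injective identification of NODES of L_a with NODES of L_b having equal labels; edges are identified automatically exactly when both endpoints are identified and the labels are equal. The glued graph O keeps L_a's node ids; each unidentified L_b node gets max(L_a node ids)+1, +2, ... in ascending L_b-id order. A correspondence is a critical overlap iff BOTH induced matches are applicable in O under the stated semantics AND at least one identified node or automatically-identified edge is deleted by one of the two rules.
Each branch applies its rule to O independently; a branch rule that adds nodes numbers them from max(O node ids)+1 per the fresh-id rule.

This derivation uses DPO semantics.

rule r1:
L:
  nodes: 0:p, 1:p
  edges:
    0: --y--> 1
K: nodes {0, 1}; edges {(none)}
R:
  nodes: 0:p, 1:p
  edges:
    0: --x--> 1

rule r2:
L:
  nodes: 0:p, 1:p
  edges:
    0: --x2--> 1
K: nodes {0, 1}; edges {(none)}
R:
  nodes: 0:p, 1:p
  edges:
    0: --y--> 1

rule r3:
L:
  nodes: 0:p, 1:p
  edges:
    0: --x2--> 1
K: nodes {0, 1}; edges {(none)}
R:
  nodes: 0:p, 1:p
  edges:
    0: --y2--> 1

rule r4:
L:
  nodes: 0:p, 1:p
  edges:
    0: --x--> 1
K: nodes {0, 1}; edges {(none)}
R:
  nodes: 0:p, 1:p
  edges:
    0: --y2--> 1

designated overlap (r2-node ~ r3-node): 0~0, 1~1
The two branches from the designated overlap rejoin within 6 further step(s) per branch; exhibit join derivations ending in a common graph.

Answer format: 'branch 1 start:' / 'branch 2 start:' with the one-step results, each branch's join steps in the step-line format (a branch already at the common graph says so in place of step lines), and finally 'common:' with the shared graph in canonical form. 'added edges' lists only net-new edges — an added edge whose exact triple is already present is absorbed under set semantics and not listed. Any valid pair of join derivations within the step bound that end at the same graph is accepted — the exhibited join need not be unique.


branch 1 start:
nodes: 0:p, 1:p
edges: (0,1,y)
branch 2 start:
nodes: 0:p, 1:p
edges: (0,1,y2)
branch 1 step 1: rule r1; match: 0->0, 1->1; deleted nodes (none); deleted edges (0,1,y); added nodes (none); added edges (0,1,x); result: nodes: 0:p, 1:p edges: (0,1,x)
branch 1 step 2: rule r4; match: 0->0, 1->1; deleted nodes (none); deleted edges (0,1,x); added nodes (none); added edges (0,1,y2); result: nodes: 0:p, 1:p edges: (0,1,y2)
branch 2: already at the common graph (0 steps)
common:
nodes: 0:p, 1:p
edges: (0,1,y2)


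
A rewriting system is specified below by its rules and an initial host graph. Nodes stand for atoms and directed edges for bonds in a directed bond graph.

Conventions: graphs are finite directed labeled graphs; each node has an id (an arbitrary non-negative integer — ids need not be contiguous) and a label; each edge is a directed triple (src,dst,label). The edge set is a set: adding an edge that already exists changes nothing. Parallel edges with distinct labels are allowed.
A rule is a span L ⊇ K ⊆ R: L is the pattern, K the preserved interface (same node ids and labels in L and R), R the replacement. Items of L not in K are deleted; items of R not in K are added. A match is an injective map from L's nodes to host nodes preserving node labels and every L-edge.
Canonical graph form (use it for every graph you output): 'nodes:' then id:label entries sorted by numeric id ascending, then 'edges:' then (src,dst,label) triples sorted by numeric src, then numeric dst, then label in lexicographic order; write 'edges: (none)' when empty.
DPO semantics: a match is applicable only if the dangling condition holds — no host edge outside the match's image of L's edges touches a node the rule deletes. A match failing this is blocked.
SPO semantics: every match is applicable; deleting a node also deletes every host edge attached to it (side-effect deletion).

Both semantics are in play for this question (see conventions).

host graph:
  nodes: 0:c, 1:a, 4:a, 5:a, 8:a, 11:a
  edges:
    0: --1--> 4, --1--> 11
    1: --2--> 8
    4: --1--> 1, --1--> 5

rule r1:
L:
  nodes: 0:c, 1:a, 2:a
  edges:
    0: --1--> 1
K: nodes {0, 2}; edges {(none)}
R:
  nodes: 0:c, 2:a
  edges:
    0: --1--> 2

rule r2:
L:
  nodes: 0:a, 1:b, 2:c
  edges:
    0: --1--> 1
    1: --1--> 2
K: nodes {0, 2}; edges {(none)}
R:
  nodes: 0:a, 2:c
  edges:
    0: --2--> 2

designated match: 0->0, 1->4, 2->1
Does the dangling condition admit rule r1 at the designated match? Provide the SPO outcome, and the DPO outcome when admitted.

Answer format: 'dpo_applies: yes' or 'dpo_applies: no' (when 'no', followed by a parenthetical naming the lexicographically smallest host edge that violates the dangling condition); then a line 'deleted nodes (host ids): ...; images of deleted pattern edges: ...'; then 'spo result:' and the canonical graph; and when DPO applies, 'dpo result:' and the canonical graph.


dpo_applies: no
(the rule deletes node 4, which keeps host edge (4,1,1) outside the match image — the dangling condition fails, DPO blocks; SPO proceeds and side-deletes such edges)
deleted nodes (host ids): 4; images of deleted pattern edges: (0,4,1)
spo result:
nodes: 0:c, 1:a, 5:a, 8:a, 11:a
edges: (0,1,1); (0,11,1); (1,8,2)
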